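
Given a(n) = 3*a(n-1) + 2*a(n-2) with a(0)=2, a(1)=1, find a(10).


Build bottom-up:
...a(8)=13331, a(9)=47479, a(10)=3*47479+2*13331=169099


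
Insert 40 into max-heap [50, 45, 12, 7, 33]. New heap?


Append 40: [50, 45, 12, 7, 33, 40]
Bubble up: swap idx 5(40) with idx 2(12)
Result: [50, 45, 40, 7, 33, 12]


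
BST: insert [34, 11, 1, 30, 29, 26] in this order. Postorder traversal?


Root = 34; build tree by BST insertion.
Postorder traversal: [1, 26, 29, 30, 11, 34]


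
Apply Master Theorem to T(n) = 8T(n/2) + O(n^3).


a=8, b=2, c=3. log_2(8)=3 = c=3. Case 2: O(n^c log n) = O(n^3 log n)
Complexity: O(n^3 log n)


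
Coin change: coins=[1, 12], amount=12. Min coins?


dp[0]=0; dp[i]=1+min(dp[i-c] for c in coins)
...dp[7]=7, dp[8]=8, dp[9]=9, dp[10]=10, dp[11]=11, dp[12]=1
Minimum coins for 12 = 1


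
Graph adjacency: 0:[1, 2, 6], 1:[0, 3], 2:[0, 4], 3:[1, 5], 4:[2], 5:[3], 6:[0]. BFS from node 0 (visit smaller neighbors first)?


BFS queue: start with [0]
Visit order: [0, 1, 2, 6, 3, 4, 5]


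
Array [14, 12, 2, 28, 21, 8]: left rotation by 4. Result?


Left rotate by 4: [21, 8, 14, 12, 2, 28]


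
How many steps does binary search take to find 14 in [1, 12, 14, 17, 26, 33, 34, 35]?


Search for 14:
[0,7] mid=3 arr[3]=17
[0,2] mid=1 arr[1]=12
[2,2] mid=2 arr[2]=14
Total: 3 comparisons


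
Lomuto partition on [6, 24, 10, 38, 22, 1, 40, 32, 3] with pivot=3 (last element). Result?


Elements <= 3 go left of pivot.
Result: [1, 3, 10, 38, 22, 6, 40, 32, 24], pivot at index 1


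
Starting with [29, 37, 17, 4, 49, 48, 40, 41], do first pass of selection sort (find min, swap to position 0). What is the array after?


After one pass: [4, 37, 17, 29, 49, 48, 40, 41]


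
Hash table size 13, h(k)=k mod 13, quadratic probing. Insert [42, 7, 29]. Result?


Insertions: 42->slot 3; 7->slot 7; 29->slot 4
Table: [None, None, None, 42, 29, None, None, 7, None, None, None, None, None]


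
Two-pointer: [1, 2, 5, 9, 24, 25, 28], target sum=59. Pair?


Two pointers: lo=0, hi=6
No pair sums to 59


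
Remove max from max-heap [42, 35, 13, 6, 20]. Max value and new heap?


Max = 42
Replace root with last, heapify down
Resulting heap: [35, 20, 13, 6]


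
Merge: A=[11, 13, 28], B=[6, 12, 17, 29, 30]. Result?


Compare heads, take smaller each step.
Merged: [6, 11, 12, 13, 17, 28, 29, 30]


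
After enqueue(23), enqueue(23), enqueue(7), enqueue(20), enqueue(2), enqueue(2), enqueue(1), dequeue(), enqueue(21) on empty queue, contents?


enqueue(23) -> [23]
enqueue(23) -> [23, 23]
enqueue(7) -> [23, 23, 7]
enqueue(20) -> [23, 23, 7, 20]
enqueue(2) -> [23, 23, 7, 20, 2]
enqueue(2) -> [23, 23, 7, 20, 2, 2]
enqueue(1) -> [23, 23, 7, 20, 2, 2, 1]
dequeue() returns 23 -> [23, 7, 20, 2, 2, 1]
enqueue(21) -> [23, 7, 20, 2, 2, 1, 21]
Final queue (front to back): [23, 7, 20, 2, 2, 1, 21]


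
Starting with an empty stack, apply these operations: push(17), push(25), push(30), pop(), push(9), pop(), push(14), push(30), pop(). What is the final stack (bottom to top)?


push(17) -> [17]
push(25) -> [17, 25]
push(30) -> [17, 25, 30]
pop() returns 30 -> [17, 25]
push(9) -> [17, 25, 9]
pop() returns 9 -> [17, 25]
push(14) -> [17, 25, 14]
push(30) -> [17, 25, 14, 30]
pop() returns 30 -> [17, 25, 14]
Final stack (bottom to top): [17, 25, 14]


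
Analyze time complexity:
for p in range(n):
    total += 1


Per nesting level: O(n) = O(n)
Complexity: O(n)


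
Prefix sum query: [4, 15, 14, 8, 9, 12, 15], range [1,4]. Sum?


Prefix sums: [0, 4, 19, 33, 41, 50, 62, 77]
Sum[1..4] = prefix[5] - prefix[1] = 50 - 4 = 46


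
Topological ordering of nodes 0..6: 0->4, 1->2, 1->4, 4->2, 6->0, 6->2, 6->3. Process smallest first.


Kahn's algorithm, process smallest node first
Order: [1, 5, 6, 0, 3, 4, 2]


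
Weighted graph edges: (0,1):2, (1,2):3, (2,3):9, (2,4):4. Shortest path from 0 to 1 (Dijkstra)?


Dijkstra from 0:
Distances: {0: 0, 1: 2, 2: 5, 3: 14, 4: 9}
Shortest distance to 1 = 2, path = [0, 1]


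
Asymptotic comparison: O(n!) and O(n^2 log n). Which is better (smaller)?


n^2 log n grows slower than factorial
O(n^2 log n) is asymptotically smaller; O(n!) grows faster


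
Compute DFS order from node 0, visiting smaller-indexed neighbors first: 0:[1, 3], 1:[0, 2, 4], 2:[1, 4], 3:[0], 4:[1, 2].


DFS stack-based: start with [0]
Visit order: [0, 1, 2, 4, 3]


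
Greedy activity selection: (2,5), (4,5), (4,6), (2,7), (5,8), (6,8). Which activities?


Greedy: pick earliest-ending, then skip overlaps.
Selected (2 activities): [(2, 5), (5, 8)]


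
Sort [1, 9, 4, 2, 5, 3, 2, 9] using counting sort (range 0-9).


Count array: [0, 1, 2, 1, 1, 1, 0, 0, 0, 2]
Reconstruct: [1, 2, 2, 3, 4, 5, 9, 9]


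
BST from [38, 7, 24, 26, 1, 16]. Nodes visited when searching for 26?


BST root = 38
Search for 26: compare at each node
Path: [38, 7, 24, 26]


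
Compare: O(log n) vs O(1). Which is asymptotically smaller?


constant grows slower than logarithmic
O(1) is asymptotically smaller; O(log n) grows faster


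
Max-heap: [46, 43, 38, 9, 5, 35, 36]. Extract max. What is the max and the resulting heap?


Max = 46
Replace root with last, heapify down
Resulting heap: [43, 36, 38, 9, 5, 35]


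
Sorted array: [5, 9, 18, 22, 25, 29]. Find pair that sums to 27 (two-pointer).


Two pointers: lo=0, hi=5
Found pair: (5, 22) summing to 27


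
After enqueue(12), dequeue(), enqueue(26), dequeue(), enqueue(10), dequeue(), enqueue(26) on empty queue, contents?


enqueue(12) -> [12]
dequeue() returns 12 -> []
enqueue(26) -> [26]
dequeue() returns 26 -> []
enqueue(10) -> [10]
dequeue() returns 10 -> []
enqueue(26) -> [26]
Final queue (front to back): [26]


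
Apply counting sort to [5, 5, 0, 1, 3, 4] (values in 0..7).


Count array: [1, 1, 0, 1, 1, 2, 0, 0]
Reconstruct: [0, 1, 3, 4, 5, 5]


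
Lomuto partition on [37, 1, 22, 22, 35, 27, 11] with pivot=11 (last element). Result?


Elements <= 11 go left of pivot.
Result: [1, 11, 22, 22, 35, 27, 37], pivot at index 1


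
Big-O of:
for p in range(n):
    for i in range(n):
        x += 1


Per nesting level: O(n) * O(n) = O(n^2)
Complexity: O(n^2)


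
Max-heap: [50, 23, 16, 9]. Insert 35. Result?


Append 35: [50, 23, 16, 9, 35]
Bubble up: swap idx 4(35) with idx 1(23)
Result: [50, 35, 16, 9, 23]


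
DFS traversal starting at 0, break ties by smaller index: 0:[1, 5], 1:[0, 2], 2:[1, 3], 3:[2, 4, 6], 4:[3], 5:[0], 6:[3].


DFS stack-based: start with [0]
Visit order: [0, 1, 2, 3, 4, 6, 5]


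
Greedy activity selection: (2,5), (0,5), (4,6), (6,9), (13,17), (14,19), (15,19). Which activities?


Greedy: pick earliest-ending, then skip overlaps.
Selected (3 activities): [(2, 5), (6, 9), (13, 17)]


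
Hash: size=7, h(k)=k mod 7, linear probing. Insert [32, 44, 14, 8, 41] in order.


Insertions: 32->slot 4; 44->slot 2; 14->slot 0; 8->slot 1; 41->slot 6
Table: [14, 8, 44, None, 32, None, 41]


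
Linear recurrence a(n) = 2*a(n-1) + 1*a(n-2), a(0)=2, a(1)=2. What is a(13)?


Build bottom-up:
...a(11)=16238, a(12)=39202, a(13)=2*39202+1*16238=94642


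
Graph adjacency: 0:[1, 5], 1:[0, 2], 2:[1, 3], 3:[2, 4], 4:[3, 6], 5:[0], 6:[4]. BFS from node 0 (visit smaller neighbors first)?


BFS queue: start with [0]
Visit order: [0, 1, 5, 2, 3, 4, 6]


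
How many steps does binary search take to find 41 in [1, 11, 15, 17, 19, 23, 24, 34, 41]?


Search for 41:
[0,8] mid=4 arr[4]=19
[5,8] mid=6 arr[6]=24
[7,8] mid=7 arr[7]=34
[8,8] mid=8 arr[8]=41
Total: 4 comparisons


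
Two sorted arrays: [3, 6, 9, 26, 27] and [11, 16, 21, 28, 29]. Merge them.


Compare heads, take smaller each step.
Merged: [3, 6, 9, 11, 16, 21, 26, 27, 28, 29]


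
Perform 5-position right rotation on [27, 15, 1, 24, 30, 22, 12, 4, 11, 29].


Right rotate by 5: [22, 12, 4, 11, 29, 27, 15, 1, 24, 30]


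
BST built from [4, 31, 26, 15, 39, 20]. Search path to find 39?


BST root = 4
Search for 39: compare at each node
Path: [4, 31, 39]


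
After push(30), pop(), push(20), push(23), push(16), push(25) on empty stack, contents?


push(30) -> [30]
pop() returns 30 -> []
push(20) -> [20]
push(23) -> [20, 23]
push(16) -> [20, 23, 16]
push(25) -> [20, 23, 16, 25]
Final stack (bottom to top): [20, 23, 16, 25]


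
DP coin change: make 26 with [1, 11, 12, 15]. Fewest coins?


dp[0]=0; dp[i]=1+min(dp[i-c] for c in coins)
...dp[21]=7, dp[22]=2, dp[23]=2, dp[24]=2, dp[25]=3, dp[26]=2
Minimum coins for 26 = 2


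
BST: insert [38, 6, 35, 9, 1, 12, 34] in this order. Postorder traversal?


Root = 38; build tree by BST insertion.
Postorder traversal: [1, 34, 12, 9, 35, 6, 38]


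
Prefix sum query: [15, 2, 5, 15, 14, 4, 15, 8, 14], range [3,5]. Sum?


Prefix sums: [0, 15, 17, 22, 37, 51, 55, 70, 78, 92]
Sum[3..5] = prefix[6] - prefix[3] = 55 - 22 = 33


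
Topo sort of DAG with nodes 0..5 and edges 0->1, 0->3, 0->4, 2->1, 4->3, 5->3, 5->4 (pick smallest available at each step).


Kahn's algorithm, process smallest node first
Order: [0, 2, 1, 5, 4, 3]


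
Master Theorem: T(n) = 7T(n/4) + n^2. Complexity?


a=7, b=4, c=2. log_4(7)=1.404 < c=2. Case 3: O(n^c) = O(n^2)
Complexity: O(n^2)


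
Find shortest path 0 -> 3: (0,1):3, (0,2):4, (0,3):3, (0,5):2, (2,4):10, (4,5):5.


Dijkstra from 0:
Distances: {0: 0, 1: 3, 2: 4, 3: 3, 4: 7, 5: 2}
Shortest distance to 3 = 3, path = [0, 3]


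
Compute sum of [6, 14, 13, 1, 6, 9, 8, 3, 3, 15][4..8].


Prefix sums: [0, 6, 20, 33, 34, 40, 49, 57, 60, 63, 78]
Sum[4..8] = prefix[9] - prefix[4] = 63 - 34 = 29


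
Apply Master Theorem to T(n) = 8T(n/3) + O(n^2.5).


a=8, b=3, c=2.5. log_3(8)=1.893 < c=2.5. Case 3: O(n^c) = O(n^2.500)
Complexity: O(n^2.500)


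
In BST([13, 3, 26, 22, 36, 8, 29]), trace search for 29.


BST root = 13
Search for 29: compare at each node
Path: [13, 26, 36, 29]


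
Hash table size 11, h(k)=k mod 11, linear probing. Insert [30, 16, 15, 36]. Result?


Insertions: 30->slot 8; 16->slot 5; 15->slot 4; 36->slot 3
Table: [None, None, None, 36, 15, 16, None, None, 30, None, None]


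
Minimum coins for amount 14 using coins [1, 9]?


dp[0]=0; dp[i]=1+min(dp[i-c] for c in coins)
...dp[9]=1, dp[10]=2, dp[11]=3, dp[12]=4, dp[13]=5, dp[14]=6
Minimum coins for 14 = 6


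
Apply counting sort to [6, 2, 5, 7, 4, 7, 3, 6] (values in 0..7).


Count array: [0, 0, 1, 1, 1, 1, 2, 2]
Reconstruct: [2, 3, 4, 5, 6, 6, 7, 7]


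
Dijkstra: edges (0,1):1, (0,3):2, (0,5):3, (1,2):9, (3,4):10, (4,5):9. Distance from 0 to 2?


Dijkstra from 0:
Distances: {0: 0, 1: 1, 2: 10, 3: 2, 4: 12, 5: 3}
Shortest distance to 2 = 10, path = [0, 1, 2]


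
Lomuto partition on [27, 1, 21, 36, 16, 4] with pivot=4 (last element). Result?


Elements <= 4 go left of pivot.
Result: [1, 4, 21, 36, 16, 27], pivot at index 1


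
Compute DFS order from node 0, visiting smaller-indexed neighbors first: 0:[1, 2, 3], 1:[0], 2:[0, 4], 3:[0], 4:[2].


DFS stack-based: start with [0]
Visit order: [0, 1, 2, 4, 3]


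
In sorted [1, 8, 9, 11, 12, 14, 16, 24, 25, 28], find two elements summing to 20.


Two pointers: lo=0, hi=9
Found pair: (8, 12) summing to 20


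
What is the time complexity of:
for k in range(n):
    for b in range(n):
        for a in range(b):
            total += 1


Per nesting level: O(n) * O(n) * O(n) [triangular over b] = O(n^3)
Complexity: O(n^3)


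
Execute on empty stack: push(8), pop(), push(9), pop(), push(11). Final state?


push(8) -> [8]
pop() returns 8 -> []
push(9) -> [9]
pop() returns 9 -> []
push(11) -> [11]
Final stack (bottom to top): [11]


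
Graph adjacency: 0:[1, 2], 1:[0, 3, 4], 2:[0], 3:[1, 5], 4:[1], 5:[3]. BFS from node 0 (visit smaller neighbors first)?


BFS queue: start with [0]
Visit order: [0, 1, 2, 3, 4, 5]


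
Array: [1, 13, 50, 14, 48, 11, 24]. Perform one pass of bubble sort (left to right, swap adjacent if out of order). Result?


After one pass: [1, 13, 14, 48, 11, 24, 50]


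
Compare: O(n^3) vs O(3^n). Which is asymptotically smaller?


cubic grows slower than exponential (base 3)
O(n^3) is asymptotically smaller; O(3^n) grows faster


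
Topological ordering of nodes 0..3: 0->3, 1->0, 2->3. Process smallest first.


Kahn's algorithm, process smallest node first
Order: [1, 0, 2, 3]


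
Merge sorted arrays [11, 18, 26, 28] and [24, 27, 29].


Compare heads, take smaller each step.
Merged: [11, 18, 24, 26, 27, 28, 29]


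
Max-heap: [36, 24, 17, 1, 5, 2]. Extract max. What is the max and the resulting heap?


Max = 36
Replace root with last, heapify down
Resulting heap: [24, 5, 17, 1, 2]


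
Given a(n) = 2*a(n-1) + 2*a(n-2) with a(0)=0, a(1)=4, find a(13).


Build bottom-up:
...a(11)=73088, a(12)=199680, a(13)=2*199680+2*73088=545536


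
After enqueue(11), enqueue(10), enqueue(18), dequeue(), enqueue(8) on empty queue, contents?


enqueue(11) -> [11]
enqueue(10) -> [11, 10]
enqueue(18) -> [11, 10, 18]
dequeue() returns 11 -> [10, 18]
enqueue(8) -> [10, 18, 8]
Final queue (front to back): [10, 18, 8]


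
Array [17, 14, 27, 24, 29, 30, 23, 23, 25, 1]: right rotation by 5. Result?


Right rotate by 5: [30, 23, 23, 25, 1, 17, 14, 27, 24, 29]


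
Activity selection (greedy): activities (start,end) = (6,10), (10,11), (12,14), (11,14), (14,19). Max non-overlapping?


Greedy: pick earliest-ending, then skip overlaps.
Selected (4 activities): [(6, 10), (10, 11), (12, 14), (14, 19)]


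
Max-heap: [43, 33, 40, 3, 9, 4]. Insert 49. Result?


Append 49: [43, 33, 40, 3, 9, 4, 49]
Bubble up: swap idx 6(49) with idx 2(40); swap idx 2(49) with idx 0(43)
Result: [49, 33, 43, 3, 9, 4, 40]


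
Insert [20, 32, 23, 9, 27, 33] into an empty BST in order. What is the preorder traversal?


Root = 20; build tree by BST insertion.
Preorder traversal: [20, 9, 32, 23, 27, 33]


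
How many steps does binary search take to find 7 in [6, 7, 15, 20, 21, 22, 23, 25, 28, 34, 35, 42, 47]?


Search for 7:
[0,12] mid=6 arr[6]=23
[0,5] mid=2 arr[2]=15
[0,1] mid=0 arr[0]=6
[1,1] mid=1 arr[1]=7
Total: 4 comparisons


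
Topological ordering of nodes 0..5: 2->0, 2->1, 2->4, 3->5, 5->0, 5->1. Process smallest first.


Kahn's algorithm, process smallest node first
Order: [2, 3, 4, 5, 0, 1]


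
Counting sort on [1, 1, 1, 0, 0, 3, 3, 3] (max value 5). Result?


Count array: [2, 3, 0, 3, 0, 0]
Reconstruct: [0, 0, 1, 1, 1, 3, 3, 3]


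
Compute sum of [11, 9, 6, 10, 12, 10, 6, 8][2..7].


Prefix sums: [0, 11, 20, 26, 36, 48, 58, 64, 72]
Sum[2..7] = prefix[8] - prefix[2] = 72 - 20 = 52


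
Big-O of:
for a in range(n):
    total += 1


Per nesting level: O(n) = O(n)
Complexity: O(n)


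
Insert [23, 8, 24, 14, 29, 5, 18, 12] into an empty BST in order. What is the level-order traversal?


Root = 23; build tree by BST insertion.
Level-Order traversal: [23, 8, 24, 5, 14, 29, 12, 18]


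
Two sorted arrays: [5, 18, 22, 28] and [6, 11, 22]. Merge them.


Compare heads, take smaller each step.
Merged: [5, 6, 11, 18, 22, 22, 28]


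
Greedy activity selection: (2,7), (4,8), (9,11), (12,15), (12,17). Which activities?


Greedy: pick earliest-ending, then skip overlaps.
Selected (3 activities): [(2, 7), (9, 11), (12, 15)]


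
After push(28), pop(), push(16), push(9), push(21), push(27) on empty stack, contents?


push(28) -> [28]
pop() returns 28 -> []
push(16) -> [16]
push(9) -> [16, 9]
push(21) -> [16, 9, 21]
push(27) -> [16, 9, 21, 27]
Final stack (bottom to top): [16, 9, 21, 27]


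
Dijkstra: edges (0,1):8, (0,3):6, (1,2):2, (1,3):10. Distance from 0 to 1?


Dijkstra from 0:
Distances: {0: 0, 1: 8, 2: 10, 3: 6}
Shortest distance to 1 = 8, path = [0, 1]


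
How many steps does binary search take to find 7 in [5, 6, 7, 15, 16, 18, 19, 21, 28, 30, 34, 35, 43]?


Search for 7:
[0,12] mid=6 arr[6]=19
[0,5] mid=2 arr[2]=7
Total: 2 comparisons


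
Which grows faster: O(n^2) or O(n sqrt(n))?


n^1.5 grows slower than quadratic
O(n sqrt(n)) is asymptotically smaller; O(n^2) grows faster


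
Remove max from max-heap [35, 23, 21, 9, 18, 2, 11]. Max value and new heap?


Max = 35
Replace root with last, heapify down
Resulting heap: [23, 18, 21, 9, 11, 2]


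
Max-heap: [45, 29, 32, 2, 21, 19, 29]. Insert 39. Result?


Append 39: [45, 29, 32, 2, 21, 19, 29, 39]
Bubble up: swap idx 7(39) with idx 3(2); swap idx 3(39) with idx 1(29)
Result: [45, 39, 32, 29, 21, 19, 29, 2]


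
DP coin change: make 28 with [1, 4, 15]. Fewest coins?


dp[0]=0; dp[i]=1+min(dp[i-c] for c in coins)
...dp[23]=3, dp[24]=4, dp[25]=5, dp[26]=6, dp[27]=4, dp[28]=5
Minimum coins for 28 = 5


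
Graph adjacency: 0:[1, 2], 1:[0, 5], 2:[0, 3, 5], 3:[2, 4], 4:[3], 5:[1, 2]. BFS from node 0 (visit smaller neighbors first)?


BFS queue: start with [0]
Visit order: [0, 1, 2, 5, 3, 4]


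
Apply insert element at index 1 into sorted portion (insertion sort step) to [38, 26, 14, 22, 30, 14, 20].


After one pass: [26, 38, 14, 22, 30, 14, 20]


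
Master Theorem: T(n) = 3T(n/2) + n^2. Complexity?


a=3, b=2, c=2. log_2(3)=1.585 < c=2. Case 3: O(n^c) = O(n^2)
Complexity: O(n^2)


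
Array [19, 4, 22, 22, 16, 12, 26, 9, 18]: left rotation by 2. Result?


Left rotate by 2: [22, 22, 16, 12, 26, 9, 18, 19, 4]


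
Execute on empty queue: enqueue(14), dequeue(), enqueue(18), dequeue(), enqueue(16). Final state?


enqueue(14) -> [14]
dequeue() returns 14 -> []
enqueue(18) -> [18]
dequeue() returns 18 -> []
enqueue(16) -> [16]
Final queue (front to back): [16]


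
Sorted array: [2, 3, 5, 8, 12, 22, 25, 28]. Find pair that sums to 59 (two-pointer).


Two pointers: lo=0, hi=7
No pair sums to 59


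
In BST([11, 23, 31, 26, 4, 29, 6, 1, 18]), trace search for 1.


BST root = 11
Search for 1: compare at each node
Path: [11, 4, 1]


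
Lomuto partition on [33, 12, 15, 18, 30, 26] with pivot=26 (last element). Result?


Elements <= 26 go left of pivot.
Result: [12, 15, 18, 26, 30, 33], pivot at index 3


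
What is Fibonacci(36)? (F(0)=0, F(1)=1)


F(n)=F(n-1)+F(n-2)
...F(34)=5702887, F(35)=9227465, F(36)=14930352


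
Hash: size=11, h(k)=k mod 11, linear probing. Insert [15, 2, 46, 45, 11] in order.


Insertions: 15->slot 4; 2->slot 2; 46->slot 3; 45->slot 1; 11->slot 0
Table: [11, 45, 2, 46, 15, None, None, None, None, None, None]


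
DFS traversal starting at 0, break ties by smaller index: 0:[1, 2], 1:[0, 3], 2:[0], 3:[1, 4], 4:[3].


DFS stack-based: start with [0]
Visit order: [0, 1, 3, 4, 2]


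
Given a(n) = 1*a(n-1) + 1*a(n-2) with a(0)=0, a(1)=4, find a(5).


Build bottom-up:
...a(3)=8, a(4)=12, a(5)=1*12+1*8=20


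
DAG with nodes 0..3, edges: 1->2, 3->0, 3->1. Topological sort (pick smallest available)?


Kahn's algorithm, process smallest node first
Order: [3, 0, 1, 2]


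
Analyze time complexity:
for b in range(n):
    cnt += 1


Per nesting level: O(n) = O(n)
Complexity: O(n)


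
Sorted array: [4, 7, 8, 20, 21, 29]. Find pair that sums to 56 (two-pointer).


Two pointers: lo=0, hi=5
No pair sums to 56


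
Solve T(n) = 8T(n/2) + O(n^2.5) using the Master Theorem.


a=8, b=2, c=2.5. log_2(8)=3 > c=2.5. Case 1: O(n^log_b(a)) = O(n^3)
Complexity: O(n^3)


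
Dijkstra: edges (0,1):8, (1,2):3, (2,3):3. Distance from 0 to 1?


Dijkstra from 0:
Distances: {0: 0, 1: 8, 2: 11, 3: 14}
Shortest distance to 1 = 8, path = [0, 1]


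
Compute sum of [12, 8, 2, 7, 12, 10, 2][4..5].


Prefix sums: [0, 12, 20, 22, 29, 41, 51, 53]
Sum[4..5] = prefix[6] - prefix[4] = 51 - 29 = 22


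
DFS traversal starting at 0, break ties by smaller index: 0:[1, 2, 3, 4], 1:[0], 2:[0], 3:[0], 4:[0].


DFS stack-based: start with [0]
Visit order: [0, 1, 2, 3, 4]


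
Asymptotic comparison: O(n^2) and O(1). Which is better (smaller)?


constant grows slower than quadratic
O(1) is asymptotically smaller; O(n^2) grows faster


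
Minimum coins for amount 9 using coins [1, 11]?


dp[0]=0; dp[i]=1+min(dp[i-c] for c in coins)
...dp[4]=4, dp[5]=5, dp[6]=6, dp[7]=7, dp[8]=8, dp[9]=9
Minimum coins for 9 = 9


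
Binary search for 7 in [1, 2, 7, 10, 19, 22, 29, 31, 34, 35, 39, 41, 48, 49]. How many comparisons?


Search for 7:
[0,13] mid=6 arr[6]=29
[0,5] mid=2 arr[2]=7
Total: 2 comparisons


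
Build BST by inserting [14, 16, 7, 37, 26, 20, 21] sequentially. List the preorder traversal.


Root = 14; build tree by BST insertion.
Preorder traversal: [14, 7, 16, 37, 26, 20, 21]


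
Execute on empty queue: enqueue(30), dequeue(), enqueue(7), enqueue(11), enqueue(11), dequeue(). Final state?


enqueue(30) -> [30]
dequeue() returns 30 -> []
enqueue(7) -> [7]
enqueue(11) -> [7, 11]
enqueue(11) -> [7, 11, 11]
dequeue() returns 7 -> [11, 11]
Final queue (front to back): [11, 11]


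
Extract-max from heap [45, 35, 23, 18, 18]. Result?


Max = 45
Replace root with last, heapify down
Resulting heap: [35, 18, 23, 18]


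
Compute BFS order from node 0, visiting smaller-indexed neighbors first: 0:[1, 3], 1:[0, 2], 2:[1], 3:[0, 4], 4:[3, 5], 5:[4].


BFS queue: start with [0]
Visit order: [0, 1, 3, 2, 4, 5]


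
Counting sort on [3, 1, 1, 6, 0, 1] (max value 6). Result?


Count array: [1, 3, 0, 1, 0, 0, 1]
Reconstruct: [0, 1, 1, 1, 3, 6]


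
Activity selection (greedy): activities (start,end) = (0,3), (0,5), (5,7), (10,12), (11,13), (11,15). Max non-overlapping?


Greedy: pick earliest-ending, then skip overlaps.
Selected (3 activities): [(0, 3), (5, 7), (10, 12)]


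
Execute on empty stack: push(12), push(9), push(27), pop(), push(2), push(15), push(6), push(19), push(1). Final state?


push(12) -> [12]
push(9) -> [12, 9]
push(27) -> [12, 9, 27]
pop() returns 27 -> [12, 9]
push(2) -> [12, 9, 2]
push(15) -> [12, 9, 2, 15]
push(6) -> [12, 9, 2, 15, 6]
push(19) -> [12, 9, 2, 15, 6, 19]
push(1) -> [12, 9, 2, 15, 6, 19, 1]
Final stack (bottom to top): [12, 9, 2, 15, 6, 19, 1]


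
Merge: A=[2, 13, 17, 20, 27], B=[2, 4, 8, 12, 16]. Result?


Compare heads, take smaller each step.
Merged: [2, 2, 4, 8, 12, 13, 16, 17, 20, 27]


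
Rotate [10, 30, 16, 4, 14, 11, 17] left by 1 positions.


Left rotate by 1: [30, 16, 4, 14, 11, 17, 10]


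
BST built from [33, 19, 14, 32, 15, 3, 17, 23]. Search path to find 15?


BST root = 33
Search for 15: compare at each node
Path: [33, 19, 14, 15]


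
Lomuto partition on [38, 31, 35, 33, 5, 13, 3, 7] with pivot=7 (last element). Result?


Elements <= 7 go left of pivot.
Result: [5, 3, 7, 33, 38, 13, 31, 35], pivot at index 2


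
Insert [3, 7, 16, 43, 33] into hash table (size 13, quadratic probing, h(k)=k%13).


Insertions: 3->slot 3; 7->slot 7; 16->slot 4; 43->slot 5; 33->slot 8
Table: [None, None, None, 3, 16, 43, None, 7, 33, None, None, None, None]


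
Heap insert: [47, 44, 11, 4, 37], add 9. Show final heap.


Append 9: [47, 44, 11, 4, 37, 9]
Bubble up: no swaps needed
Result: [47, 44, 11, 4, 37, 9]


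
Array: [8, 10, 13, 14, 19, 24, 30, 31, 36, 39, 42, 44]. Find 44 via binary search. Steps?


Search for 44:
[0,11] mid=5 arr[5]=24
[6,11] mid=8 arr[8]=36
[9,11] mid=10 arr[10]=42
[11,11] mid=11 arr[11]=44
Total: 4 comparisons


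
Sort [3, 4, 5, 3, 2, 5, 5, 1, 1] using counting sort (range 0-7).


Count array: [0, 2, 1, 2, 1, 3, 0, 0]
Reconstruct: [1, 1, 2, 3, 3, 4, 5, 5, 5]


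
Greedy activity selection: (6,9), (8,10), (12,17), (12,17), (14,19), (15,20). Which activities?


Greedy: pick earliest-ending, then skip overlaps.
Selected (2 activities): [(6, 9), (12, 17)]


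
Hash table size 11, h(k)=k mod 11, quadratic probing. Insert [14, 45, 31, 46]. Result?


Insertions: 14->slot 3; 45->slot 1; 31->slot 9; 46->slot 2
Table: [None, 45, 46, 14, None, None, None, None, None, 31, None]


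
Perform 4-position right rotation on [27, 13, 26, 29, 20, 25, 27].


Right rotate by 4: [29, 20, 25, 27, 27, 13, 26]


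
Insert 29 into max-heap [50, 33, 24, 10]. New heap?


Append 29: [50, 33, 24, 10, 29]
Bubble up: no swaps needed
Result: [50, 33, 24, 10, 29]


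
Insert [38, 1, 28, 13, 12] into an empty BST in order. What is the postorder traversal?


Root = 38; build tree by BST insertion.
Postorder traversal: [12, 13, 28, 1, 38]


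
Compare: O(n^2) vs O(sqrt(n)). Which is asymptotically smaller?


sublinear grows slower than quadratic
O(sqrt(n)) is asymptotically smaller; O(n^2) grows faster


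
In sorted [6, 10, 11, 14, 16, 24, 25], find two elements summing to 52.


Two pointers: lo=0, hi=6
No pair sums to 52


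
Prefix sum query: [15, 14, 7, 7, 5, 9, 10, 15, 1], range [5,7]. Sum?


Prefix sums: [0, 15, 29, 36, 43, 48, 57, 67, 82, 83]
Sum[5..7] = prefix[8] - prefix[5] = 82 - 48 = 34


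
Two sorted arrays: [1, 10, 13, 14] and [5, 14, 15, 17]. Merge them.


Compare heads, take smaller each step.
Merged: [1, 5, 10, 13, 14, 14, 15, 17]


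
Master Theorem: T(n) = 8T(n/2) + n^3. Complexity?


a=8, b=2, c=3. log_2(8)=3 = c=3. Case 2: O(n^c log n) = O(n^3 log n)
Complexity: O(n^3 log n)


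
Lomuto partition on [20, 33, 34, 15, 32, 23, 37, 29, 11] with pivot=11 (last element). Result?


Elements <= 11 go left of pivot.
Result: [11, 33, 34, 15, 32, 23, 37, 29, 20], pivot at index 0


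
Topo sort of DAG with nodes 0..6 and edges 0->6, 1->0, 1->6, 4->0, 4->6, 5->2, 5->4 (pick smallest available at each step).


Kahn's algorithm, process smallest node first
Order: [1, 3, 5, 2, 4, 0, 6]


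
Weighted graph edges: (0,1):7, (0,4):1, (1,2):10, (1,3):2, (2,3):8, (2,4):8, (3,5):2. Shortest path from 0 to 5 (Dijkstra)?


Dijkstra from 0:
Distances: {0: 0, 1: 7, 2: 9, 3: 9, 4: 1, 5: 11}
Shortest distance to 5 = 11, path = [0, 1, 3, 5]


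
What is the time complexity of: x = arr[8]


Analysis: constant-time operation, no loop
Complexity: O(1)


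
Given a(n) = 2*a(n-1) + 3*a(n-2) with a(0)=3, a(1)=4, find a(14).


Build bottom-up:
...a(12)=930023, a(13)=2790064, a(14)=2*2790064+3*930023=8370197


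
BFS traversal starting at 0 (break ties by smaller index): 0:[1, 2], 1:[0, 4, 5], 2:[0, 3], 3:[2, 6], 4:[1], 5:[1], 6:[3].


BFS queue: start with [0]
Visit order: [0, 1, 2, 4, 5, 3, 6]


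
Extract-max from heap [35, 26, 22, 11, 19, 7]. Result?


Max = 35
Replace root with last, heapify down
Resulting heap: [26, 19, 22, 11, 7]


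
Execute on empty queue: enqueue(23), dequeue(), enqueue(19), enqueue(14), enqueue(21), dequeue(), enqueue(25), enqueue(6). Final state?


enqueue(23) -> [23]
dequeue() returns 23 -> []
enqueue(19) -> [19]
enqueue(14) -> [19, 14]
enqueue(21) -> [19, 14, 21]
dequeue() returns 19 -> [14, 21]
enqueue(25) -> [14, 21, 25]
enqueue(6) -> [14, 21, 25, 6]
Final queue (front to back): [14, 21, 25, 6]


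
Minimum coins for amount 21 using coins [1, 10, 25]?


dp[0]=0; dp[i]=1+min(dp[i-c] for c in coins)
...dp[16]=7, dp[17]=8, dp[18]=9, dp[19]=10, dp[20]=2, dp[21]=3
Minimum coins for 21 = 3


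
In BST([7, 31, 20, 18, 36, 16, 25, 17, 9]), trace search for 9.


BST root = 7
Search for 9: compare at each node
Path: [7, 31, 20, 18, 16, 9]


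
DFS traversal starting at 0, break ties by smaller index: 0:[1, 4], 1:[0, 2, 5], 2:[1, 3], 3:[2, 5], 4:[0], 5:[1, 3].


DFS stack-based: start with [0]
Visit order: [0, 1, 2, 3, 5, 4]


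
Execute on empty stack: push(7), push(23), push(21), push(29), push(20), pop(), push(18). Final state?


push(7) -> [7]
push(23) -> [7, 23]
push(21) -> [7, 23, 21]
push(29) -> [7, 23, 21, 29]
push(20) -> [7, 23, 21, 29, 20]
pop() returns 20 -> [7, 23, 21, 29]
push(18) -> [7, 23, 21, 29, 18]
Final stack (bottom to top): [7, 23, 21, 29, 18]


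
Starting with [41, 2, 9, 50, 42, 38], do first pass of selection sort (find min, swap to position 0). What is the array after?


After one pass: [2, 41, 9, 50, 42, 38]


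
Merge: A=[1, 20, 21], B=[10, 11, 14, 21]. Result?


Compare heads, take smaller each step.
Merged: [1, 10, 11, 14, 20, 21, 21]


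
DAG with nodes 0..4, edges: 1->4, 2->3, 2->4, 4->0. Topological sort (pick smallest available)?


Kahn's algorithm, process smallest node first
Order: [1, 2, 3, 4, 0]


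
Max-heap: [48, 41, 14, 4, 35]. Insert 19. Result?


Append 19: [48, 41, 14, 4, 35, 19]
Bubble up: swap idx 5(19) with idx 2(14)
Result: [48, 41, 19, 4, 35, 14]


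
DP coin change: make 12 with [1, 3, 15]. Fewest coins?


dp[0]=0; dp[i]=1+min(dp[i-c] for c in coins)
...dp[7]=3, dp[8]=4, dp[9]=3, dp[10]=4, dp[11]=5, dp[12]=4
Minimum coins for 12 = 4


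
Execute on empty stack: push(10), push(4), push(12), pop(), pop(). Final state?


push(10) -> [10]
push(4) -> [10, 4]
push(12) -> [10, 4, 12]
pop() returns 12 -> [10, 4]
pop() returns 4 -> [10]
Final stack (bottom to top): [10]


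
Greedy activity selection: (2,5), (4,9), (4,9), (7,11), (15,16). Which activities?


Greedy: pick earliest-ending, then skip overlaps.
Selected (3 activities): [(2, 5), (7, 11), (15, 16)]


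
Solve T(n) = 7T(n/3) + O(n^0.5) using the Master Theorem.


a=7, b=3, c=0.5. log_3(7)=1.771 > c=0.5. Case 1: O(n^log_b(a)) = O(n^1.771)
Complexity: O(n^1.771)


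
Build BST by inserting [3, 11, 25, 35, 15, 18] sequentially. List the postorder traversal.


Root = 3; build tree by BST insertion.
Postorder traversal: [18, 15, 35, 25, 11, 3]


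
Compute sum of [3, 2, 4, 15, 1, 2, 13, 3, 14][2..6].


Prefix sums: [0, 3, 5, 9, 24, 25, 27, 40, 43, 57]
Sum[2..6] = prefix[7] - prefix[2] = 40 - 5 = 35


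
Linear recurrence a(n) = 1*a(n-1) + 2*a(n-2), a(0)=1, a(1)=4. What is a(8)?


Build bottom-up:
...a(6)=106, a(7)=214, a(8)=1*214+2*106=426


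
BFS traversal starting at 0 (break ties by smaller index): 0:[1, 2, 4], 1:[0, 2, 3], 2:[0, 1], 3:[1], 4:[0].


BFS queue: start with [0]
Visit order: [0, 1, 2, 4, 3]


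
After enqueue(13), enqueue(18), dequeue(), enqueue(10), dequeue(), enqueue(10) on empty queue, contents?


enqueue(13) -> [13]
enqueue(18) -> [13, 18]
dequeue() returns 13 -> [18]
enqueue(10) -> [18, 10]
dequeue() returns 18 -> [10]
enqueue(10) -> [10, 10]
Final queue (front to back): [10, 10]


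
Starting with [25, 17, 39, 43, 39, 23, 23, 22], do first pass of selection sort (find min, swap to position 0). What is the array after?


After one pass: [17, 25, 39, 43, 39, 23, 23, 22]


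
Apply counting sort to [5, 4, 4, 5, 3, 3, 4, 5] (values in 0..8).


Count array: [0, 0, 0, 2, 3, 3, 0, 0, 0]
Reconstruct: [3, 3, 4, 4, 4, 5, 5, 5]


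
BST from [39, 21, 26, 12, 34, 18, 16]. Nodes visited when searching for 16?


BST root = 39
Search for 16: compare at each node
Path: [39, 21, 12, 18, 16]


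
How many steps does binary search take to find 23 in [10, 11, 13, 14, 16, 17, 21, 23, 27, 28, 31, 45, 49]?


Search for 23:
[0,12] mid=6 arr[6]=21
[7,12] mid=9 arr[9]=28
[7,8] mid=7 arr[7]=23
Total: 3 comparisons


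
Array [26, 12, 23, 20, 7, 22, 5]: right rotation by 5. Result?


Right rotate by 5: [23, 20, 7, 22, 5, 26, 12]


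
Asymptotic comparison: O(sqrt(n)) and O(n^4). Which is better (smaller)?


sublinear grows slower than quartic
O(sqrt(n)) is asymptotically smaller; O(n^4) grows faster


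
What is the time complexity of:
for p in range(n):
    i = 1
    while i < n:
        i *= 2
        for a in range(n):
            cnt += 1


Per nesting level: O(n) * O(log n) * O(n) = O(n^2 log n)
Complexity: O(n^2 log n)


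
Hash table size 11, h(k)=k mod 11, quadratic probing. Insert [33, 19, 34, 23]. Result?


Insertions: 33->slot 0; 19->slot 8; 34->slot 1; 23->slot 2
Table: [33, 34, 23, None, None, None, None, None, 19, None, None]


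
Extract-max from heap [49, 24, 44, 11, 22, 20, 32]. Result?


Max = 49
Replace root with last, heapify down
Resulting heap: [44, 24, 32, 11, 22, 20]


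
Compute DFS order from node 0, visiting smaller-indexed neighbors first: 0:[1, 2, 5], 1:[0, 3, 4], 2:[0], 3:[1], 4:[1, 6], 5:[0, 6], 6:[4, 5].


DFS stack-based: start with [0]
Visit order: [0, 1, 3, 4, 6, 5, 2]


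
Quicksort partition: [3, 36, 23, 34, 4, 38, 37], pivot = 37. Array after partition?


Elements <= 37 go left of pivot.
Result: [3, 36, 23, 34, 4, 37, 38], pivot at index 5


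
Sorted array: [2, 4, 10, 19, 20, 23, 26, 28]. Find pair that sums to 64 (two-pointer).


Two pointers: lo=0, hi=7
No pair sums to 64


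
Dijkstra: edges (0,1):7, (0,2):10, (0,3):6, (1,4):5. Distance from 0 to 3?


Dijkstra from 0:
Distances: {0: 0, 1: 7, 2: 10, 3: 6, 4: 12}
Shortest distance to 3 = 6, path = [0, 3]


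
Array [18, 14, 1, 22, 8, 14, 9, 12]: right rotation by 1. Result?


Right rotate by 1: [12, 18, 14, 1, 22, 8, 14, 9]


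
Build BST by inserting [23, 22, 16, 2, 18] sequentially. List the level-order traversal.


Root = 23; build tree by BST insertion.
Level-Order traversal: [23, 22, 16, 2, 18]


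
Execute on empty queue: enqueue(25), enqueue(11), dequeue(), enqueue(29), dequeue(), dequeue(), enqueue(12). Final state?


enqueue(25) -> [25]
enqueue(11) -> [25, 11]
dequeue() returns 25 -> [11]
enqueue(29) -> [11, 29]
dequeue() returns 11 -> [29]
dequeue() returns 29 -> []
enqueue(12) -> [12]
Final queue (front to back): [12]


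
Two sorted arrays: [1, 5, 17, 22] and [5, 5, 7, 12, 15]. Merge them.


Compare heads, take smaller each step.
Merged: [1, 5, 5, 5, 7, 12, 15, 17, 22]


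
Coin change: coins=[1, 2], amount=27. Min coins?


dp[0]=0; dp[i]=1+min(dp[i-c] for c in coins)
...dp[22]=11, dp[23]=12, dp[24]=12, dp[25]=13, dp[26]=13, dp[27]=14
Minimum coins for 27 = 14


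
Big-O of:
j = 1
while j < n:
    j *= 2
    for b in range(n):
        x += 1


Per nesting level: O(log n) * O(n) = O(n log n)
Complexity: O(n log n)


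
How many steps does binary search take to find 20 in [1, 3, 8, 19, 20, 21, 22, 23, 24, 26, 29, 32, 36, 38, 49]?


Search for 20:
[0,14] mid=7 arr[7]=23
[0,6] mid=3 arr[3]=19
[4,6] mid=5 arr[5]=21
[4,4] mid=4 arr[4]=20
Total: 4 comparisons


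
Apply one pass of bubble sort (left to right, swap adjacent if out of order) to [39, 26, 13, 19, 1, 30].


After one pass: [26, 13, 19, 1, 30, 39]


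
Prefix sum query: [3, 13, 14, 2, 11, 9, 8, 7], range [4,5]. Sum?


Prefix sums: [0, 3, 16, 30, 32, 43, 52, 60, 67]
Sum[4..5] = prefix[6] - prefix[4] = 52 - 32 = 20


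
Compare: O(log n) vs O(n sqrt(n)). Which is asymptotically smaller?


logarithmic grows slower than n^1.5
O(log n) is asymptotically smaller; O(n sqrt(n)) grows faster


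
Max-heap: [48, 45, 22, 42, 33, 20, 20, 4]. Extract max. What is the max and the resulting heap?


Max = 48
Replace root with last, heapify down
Resulting heap: [45, 42, 22, 4, 33, 20, 20]


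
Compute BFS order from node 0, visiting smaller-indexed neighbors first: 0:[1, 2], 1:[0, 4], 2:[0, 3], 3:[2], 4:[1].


BFS queue: start with [0]
Visit order: [0, 1, 2, 4, 3]


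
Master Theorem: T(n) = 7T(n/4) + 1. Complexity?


a=7, b=4, c=0. log_4(7)=1.404 > c=0. Case 1: O(n^log_b(a)) = O(n^1.404)
Complexity: O(n^1.404)


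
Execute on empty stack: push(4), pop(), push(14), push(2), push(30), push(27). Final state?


push(4) -> [4]
pop() returns 4 -> []
push(14) -> [14]
push(2) -> [14, 2]
push(30) -> [14, 2, 30]
push(27) -> [14, 2, 30, 27]
Final stack (bottom to top): [14, 2, 30, 27]


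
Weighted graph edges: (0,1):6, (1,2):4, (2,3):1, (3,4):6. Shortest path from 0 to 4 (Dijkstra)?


Dijkstra from 0:
Distances: {0: 0, 1: 6, 2: 10, 3: 11, 4: 17}
Shortest distance to 4 = 17, path = [0, 1, 2, 3, 4]


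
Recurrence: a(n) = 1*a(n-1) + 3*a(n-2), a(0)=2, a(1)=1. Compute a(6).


Build bottom-up:
...a(4)=31, a(5)=61, a(6)=1*61+3*31=154


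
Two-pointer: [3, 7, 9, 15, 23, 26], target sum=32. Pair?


Two pointers: lo=0, hi=5
Found pair: (9, 23) summing to 32


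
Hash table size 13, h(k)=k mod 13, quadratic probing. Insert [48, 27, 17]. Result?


Insertions: 48->slot 9; 27->slot 1; 17->slot 4
Table: [None, 27, None, None, 17, None, None, None, None, 48, None, None, None]


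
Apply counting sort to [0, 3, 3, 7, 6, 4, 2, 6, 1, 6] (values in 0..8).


Count array: [1, 1, 1, 2, 1, 0, 3, 1, 0]
Reconstruct: [0, 1, 2, 3, 3, 4, 6, 6, 6, 7]


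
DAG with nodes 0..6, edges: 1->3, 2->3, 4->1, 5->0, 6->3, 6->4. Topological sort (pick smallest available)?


Kahn's algorithm, process smallest node first
Order: [2, 5, 0, 6, 4, 1, 3]


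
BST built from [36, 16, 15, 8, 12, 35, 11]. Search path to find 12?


BST root = 36
Search for 12: compare at each node
Path: [36, 16, 15, 8, 12]


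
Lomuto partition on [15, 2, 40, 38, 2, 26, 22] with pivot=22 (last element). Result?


Elements <= 22 go left of pivot.
Result: [15, 2, 2, 22, 40, 26, 38], pivot at index 3


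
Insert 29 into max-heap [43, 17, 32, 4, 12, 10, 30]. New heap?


Append 29: [43, 17, 32, 4, 12, 10, 30, 29]
Bubble up: swap idx 7(29) with idx 3(4); swap idx 3(29) with idx 1(17)
Result: [43, 29, 32, 17, 12, 10, 30, 4]


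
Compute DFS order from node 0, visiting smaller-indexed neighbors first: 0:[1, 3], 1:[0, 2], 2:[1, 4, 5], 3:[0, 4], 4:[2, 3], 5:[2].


DFS stack-based: start with [0]
Visit order: [0, 1, 2, 4, 3, 5]


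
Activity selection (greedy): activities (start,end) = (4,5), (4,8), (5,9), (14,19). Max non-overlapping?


Greedy: pick earliest-ending, then skip overlaps.
Selected (3 activities): [(4, 5), (5, 9), (14, 19)]


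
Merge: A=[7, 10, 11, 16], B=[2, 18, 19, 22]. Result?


Compare heads, take smaller each step.
Merged: [2, 7, 10, 11, 16, 18, 19, 22]


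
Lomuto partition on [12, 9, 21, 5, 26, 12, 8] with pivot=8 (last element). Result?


Elements <= 8 go left of pivot.
Result: [5, 8, 21, 12, 26, 12, 9], pivot at index 1


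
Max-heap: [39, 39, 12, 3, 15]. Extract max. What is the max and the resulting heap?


Max = 39
Replace root with last, heapify down
Resulting heap: [39, 15, 12, 3]


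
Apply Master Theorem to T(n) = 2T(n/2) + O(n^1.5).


a=2, b=2, c=1.5. log_2(2)=1 < c=1.5. Case 3: O(n^c) = O(n^1.500)
Complexity: O(n^1.500)


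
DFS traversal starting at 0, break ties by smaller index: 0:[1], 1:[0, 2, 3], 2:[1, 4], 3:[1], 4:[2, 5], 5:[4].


DFS stack-based: start with [0]
Visit order: [0, 1, 2, 4, 5, 3]


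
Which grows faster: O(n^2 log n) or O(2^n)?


n^2 log n grows slower than exponential
O(n^2 log n) is asymptotically smaller; O(2^n) grows faster


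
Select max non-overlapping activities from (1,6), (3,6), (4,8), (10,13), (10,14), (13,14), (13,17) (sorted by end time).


Greedy: pick earliest-ending, then skip overlaps.
Selected (3 activities): [(1, 6), (10, 13), (13, 14)]


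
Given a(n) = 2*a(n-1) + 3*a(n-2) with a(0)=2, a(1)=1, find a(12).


Build bottom-up:
...a(10)=44288, a(11)=132859, a(12)=2*132859+3*44288=398582


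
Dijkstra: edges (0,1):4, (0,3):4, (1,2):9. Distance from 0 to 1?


Dijkstra from 0:
Distances: {0: 0, 1: 4, 2: 13, 3: 4}
Shortest distance to 1 = 4, path = [0, 1]


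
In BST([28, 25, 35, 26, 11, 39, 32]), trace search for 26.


BST root = 28
Search for 26: compare at each node
Path: [28, 25, 26]


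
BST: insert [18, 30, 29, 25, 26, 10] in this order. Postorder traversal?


Root = 18; build tree by BST insertion.
Postorder traversal: [10, 26, 25, 29, 30, 18]


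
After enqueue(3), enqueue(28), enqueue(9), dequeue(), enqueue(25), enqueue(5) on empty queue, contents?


enqueue(3) -> [3]
enqueue(28) -> [3, 28]
enqueue(9) -> [3, 28, 9]
dequeue() returns 3 -> [28, 9]
enqueue(25) -> [28, 9, 25]
enqueue(5) -> [28, 9, 25, 5]
Final queue (front to back): [28, 9, 25, 5]
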